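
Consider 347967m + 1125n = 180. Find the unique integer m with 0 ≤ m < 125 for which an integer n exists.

gcd(347967, 1125) = 9 (Euclid: 347967 = 309·1125 + 342; 1125 = 3·342 + 99; 342 = 3·99 + 45; 99 = 2·45 + 9; 45 = 5·9 + 0), and 9 | 180.
Extended Euclid: 347967·(-23) + 1125·(7114) = 9. Scale by 20: m₀ = -460.
General solution m = m₀ + 125t; reducing mod 125 gives m = 40 (and n = -12372).

40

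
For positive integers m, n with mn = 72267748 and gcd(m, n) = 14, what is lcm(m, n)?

gcd·lcm = product, so lcm = 72267748/14 = 5161982.

5161982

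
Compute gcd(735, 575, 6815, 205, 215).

gcd(735, 575): 735 = 1·575 + 160; 575 = 3·160 + 95; 160 = 1·95 + 65; 95 = 1·65 + 30; 65 = 2·30 + 5; 30 = 6·5 + 0 → 5
gcd(5, 6815): 6815 = 1363·5 + 0 → 5
gcd(5, 205): 205 = 41·5 + 0 → 5
gcd(5, 215): 215 = 43·5 + 0 → 5

5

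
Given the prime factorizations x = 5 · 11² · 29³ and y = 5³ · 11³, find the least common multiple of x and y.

4057719875

max exponent per prime: 5³ · 11³ · 29³ = 4057719875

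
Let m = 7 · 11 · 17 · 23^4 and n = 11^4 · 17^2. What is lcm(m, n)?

max exponent per prime: 7 · 11^4 · 17^2 · 23^4 = 8288538659863

8288538659863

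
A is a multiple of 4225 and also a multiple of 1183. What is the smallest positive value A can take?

29575

gcd first: 4225 = 3·1183 + 676; 1183 = 1·676 + 507; 676 = 1·507 + 169; 507 = 3·169 + 0 → gcd = 169
lcm = 4225·1183/gcd = 4998175/169 = 29575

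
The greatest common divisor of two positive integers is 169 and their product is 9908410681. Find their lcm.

58629649

Since gcd(a,b)·lcm(a,b) = ab, lcm = 9908410681/169 = 58629649.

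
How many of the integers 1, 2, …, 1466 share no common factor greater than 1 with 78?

Prime factors of 78: 2, 3, 13. Count integers ≤ 1466 divisible by none of them.
By inclusion–exclusion: 1466 − ⌊1466/2⌋ − ⌊1466/3⌋ − ⌊1466/13⌋ + ⌊1466/6⌋ + ⌊1466/26⌋ + ⌊1466/39⌋ − ⌊1466/78⌋ = 452.

452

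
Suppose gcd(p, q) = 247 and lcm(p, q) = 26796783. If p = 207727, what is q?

31863

Using pq = gcd(p,q)·lcm(p,q) = 247·26796783 = 6618805401, we get q = 6618805401/207727 = 31863.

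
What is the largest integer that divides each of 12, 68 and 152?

4

gcd(12, 68): 68 = 5·12 + 8; 12 = 1·8 + 4; 8 = 2·4 + 0 → 4
gcd(4, 152): 152 = 38·4 + 0 → 4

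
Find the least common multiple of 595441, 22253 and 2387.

5334555919

lcm(595441, 22253) = 595441·22253/gcd = 13250348573/77 = 172082449
lcm(172082449, 2387) = 172082449·2387/gcd = 410760805763/77 = 5334555919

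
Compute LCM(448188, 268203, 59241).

360141915588

448188 = 2² · 3 · 13³ · 17; 268203 = 3 · 13² · 23²; 59241 = 3 · 7² · 13 · 31
lcm takes max exponent of each prime: 2² · 3 · 7² · 13³ · 17 · 23² · 31 = 360141915588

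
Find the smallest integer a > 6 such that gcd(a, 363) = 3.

363 = 3·121. Any a with gcd(a, 363) = 3 is a multiple of 3, say 3s, with s coprime to 121.
Need s > 6/3, so s ≥ 3. First s ≥ 3 with gcd(s, 121) = 1 is s = 3. Thus a = 3·3 = 9.

9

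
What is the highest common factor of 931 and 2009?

Euclid: 2009 = 2·931 + 147; 931 = 6·147 + 49; 147 = 3·49 + 0. Last nonzero remainder: 49.

49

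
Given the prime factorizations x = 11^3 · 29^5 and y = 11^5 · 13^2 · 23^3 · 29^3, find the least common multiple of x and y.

max exponent per prime: 11^5 · 13^2 · 23^3 · 29^5 = 6792405859479388577

6792405859479388577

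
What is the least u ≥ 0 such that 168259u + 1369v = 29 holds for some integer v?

Reduce mod 1369: 168259u ≡ 29 (mod 1369). With g = gcd(168259, 1369) = 1 dividing 29, divide through: 168259u ≡ 29 (mod 1369).
Since gcd(168259, 1369) = 1, u ≡ 29·(168259)⁻¹ ≡ 1080 (mod 1369). Smallest non-negative: 1080.

1080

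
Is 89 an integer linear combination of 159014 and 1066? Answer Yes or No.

No

gcd(159014, 1066): 159014 = 149·1066 + 180; 1066 = 5·180 + 166; 180 = 1·166 + 14; 166 = 11·14 + 12; 14 = 1·12 + 2; 12 = 6·2 + 0 → 2
2 does not divide 89, so a solution does not exist.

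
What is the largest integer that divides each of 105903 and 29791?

1

Euclid: 105903 = 3·29791 + 16530; 29791 = 1·16530 + 13261; 16530 = 1·13261 + 3269; 13261 = 4·3269 + 185; 3269 = 17·185 + 124; 185 = 1·124 + 61; 124 = 2·61 + 2; 61 = 30·2 + 1; 2 = 2·1 + 0. Last nonzero remainder: 1.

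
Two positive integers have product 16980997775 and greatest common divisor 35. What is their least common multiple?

gcd·lcm = product, so lcm = 16980997775/35 = 485171365.

485171365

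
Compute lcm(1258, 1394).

51578

gcd first: 1394 = 1·1258 + 136; 1258 = 9·136 + 34; 136 = 4·34 + 0 → gcd = 34
lcm = 1258·1394/gcd = 1753652/34 = 51578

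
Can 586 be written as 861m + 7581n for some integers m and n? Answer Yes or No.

No

gcd(861, 7581): 7581 = 8·861 + 693; 861 = 1·693 + 168; 693 = 4·168 + 21; 168 = 8·21 + 0 → 21
21 does not divide 586, so a solution does not exist.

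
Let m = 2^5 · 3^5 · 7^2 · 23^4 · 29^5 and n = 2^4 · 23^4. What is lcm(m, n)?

max exponent per prime: 2^5 · 3^5 · 7^2 · 23^4 · 29^5 = 2187024587075464416

2187024587075464416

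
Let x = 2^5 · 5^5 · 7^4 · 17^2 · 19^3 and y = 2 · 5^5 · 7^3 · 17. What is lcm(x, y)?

475938465100000

max exponent per prime: 2^5 · 5^5 · 7^4 · 17^2 · 19^3 = 475938465100000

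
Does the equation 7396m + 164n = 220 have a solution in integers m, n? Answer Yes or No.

Yes

By Bézout, 7396m + 164n = 220 has integer solutions iff gcd(7396, 164) | 220.
Euclid: 7396 = 45·164 + 16; 164 = 10·16 + 4; 16 = 4·4 + 0. gcd = 4; 220 mod 4 = 0. Yes.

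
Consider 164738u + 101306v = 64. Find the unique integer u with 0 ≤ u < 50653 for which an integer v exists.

15645

gcd(164738, 101306) = 2 (Euclid: 164738 = 1·101306 + 63432; 101306 = 1·63432 + 37874; 63432 = 1·37874 + 25558; 37874 = 1·25558 + 12316; 25558 = 2·12316 + 926; 12316 = 13·926 + 278; 926 = 3·278 + 92; 278 = 3·92 + 2; 92 = 46·2 + 0), and 2 | 64.
Extended Euclid: 164738·(-1094) + 101306·(1779) = 2. Scale by 32: u₀ = -35008.
General solution u = u₀ + 50653t; reducing mod 50653 gives u = 15645 (and v = -25441).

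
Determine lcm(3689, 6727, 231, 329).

177370809

lcm(3689, 6727) = 3689·6727/gcd = 24815903/217 = 114359
lcm(114359, 231) = 114359·231/gcd = 26416929/7 = 3773847
lcm(3773847, 329) = 3773847·329/gcd = 1241595663/7 = 177370809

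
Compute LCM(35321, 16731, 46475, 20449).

87419475

lcm(35321, 16731) = 35321·16731/gcd = 590955651/1859 = 317889
lcm(317889, 46475) = 317889·46475/gcd = 14773891275/1859 = 7947225
lcm(7947225, 20449) = 7947225·20449/gcd = 162512804025/1859 = 87419475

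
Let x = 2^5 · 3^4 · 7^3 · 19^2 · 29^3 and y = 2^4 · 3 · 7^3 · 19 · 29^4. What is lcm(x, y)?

max exponent per prime: 2^5 · 3^4 · 7^3 · 19^2 · 29^4 = 227001282441696

227001282441696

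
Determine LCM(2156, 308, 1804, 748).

1502732

2156 = 2² · 7² · 11; 308 = 2² · 7 · 11; 1804 = 2² · 11 · 41; 748 = 2² · 11 · 17
lcm takes max exponent of each prime: 2² · 7² · 11 · 17 · 41 = 1502732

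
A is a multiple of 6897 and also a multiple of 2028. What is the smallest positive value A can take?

4662372

6897 = 3 · 11² · 19; 2028 = 2² · 3 · 13²
max exponents: 2² · 3 · 11² · 13² · 19 = 4662372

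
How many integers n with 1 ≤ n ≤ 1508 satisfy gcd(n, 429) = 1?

843

Prime factors of 429: 3, 11, 13. Count integers ≤ 1508 divisible by none of them.
By inclusion–exclusion: 1508 − ⌊1508/3⌋ − ⌊1508/11⌋ − ⌊1508/13⌋ + ⌊1508/33⌋ + ⌊1508/39⌋ + ⌊1508/143⌋ − ⌊1508/429⌋ = 843.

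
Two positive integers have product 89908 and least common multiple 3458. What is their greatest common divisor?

26

gcd·lcm = product, so gcd = 89908/3458 = 26.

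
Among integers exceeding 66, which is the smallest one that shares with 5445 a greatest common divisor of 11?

77

Multiples of 11 above 66: 11·7, 11·8, … . Need the cofactor coprime to 5445/11 = 495.
Checking s = 7, 8, … the first with gcd(s, 495) = 1 is s = 7, giving 77.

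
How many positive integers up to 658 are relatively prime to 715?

443

715 = 5·11·13. Inclusion–exclusion on these primes:
658 − ⌊658/5⌋ − ⌊658/11⌋ − ⌊658/13⌋ + ⌊658/55⌋ + ⌊658/65⌋ + ⌊658/143⌋ − ⌊658/715⌋ = 443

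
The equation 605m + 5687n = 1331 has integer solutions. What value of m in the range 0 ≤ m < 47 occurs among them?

Reduce mod 5687: 605m ≡ 1331 (mod 5687). With g = gcd(605, 5687) = 121 dividing 1331, divide through: 5m ≡ 11 (mod 47).
Since gcd(5, 47) = 1, m ≡ 11·(5)⁻¹ ≡ 21 (mod 47). Smallest non-negative: 21.

21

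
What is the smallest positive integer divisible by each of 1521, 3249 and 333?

20315997

lcm(1521, 3249) = 1521·3249/gcd = 4941729/9 = 549081
lcm(549081, 333) = 549081·333/gcd = 182843973/9 = 20315997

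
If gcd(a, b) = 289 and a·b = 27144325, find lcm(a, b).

gcd·lcm = product, so lcm = 27144325/289 = 93925.

93925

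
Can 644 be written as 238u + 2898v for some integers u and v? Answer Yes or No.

By Bézout, 238u + 2898v = 644 has integer solutions iff gcd(238, 2898) | 644.
Euclid: 2898 = 12·238 + 42; 238 = 5·42 + 28; 42 = 1·28 + 14; 28 = 2·14 + 0. gcd = 14; 644 mod 14 = 0. Yes.

Yes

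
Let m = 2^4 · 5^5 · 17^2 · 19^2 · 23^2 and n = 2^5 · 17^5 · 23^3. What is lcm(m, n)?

623641944295900000

max exponent per prime: 2^5 · 5^5 · 17^5 · 19^2 · 23^3 = 623641944295900000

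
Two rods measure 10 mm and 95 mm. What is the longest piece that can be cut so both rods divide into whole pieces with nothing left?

10 = 2 · 5
95 = 5 · 19
Common: 5 = 5

5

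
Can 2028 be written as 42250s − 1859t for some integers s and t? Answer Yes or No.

Yes

By Bézout, 42250s − 1859t = 2028 has integer solutions iff gcd(42250, 1859) | 2028.
Euclid: 42250 = 22·1859 + 1352; 1859 = 1·1352 + 507; 1352 = 2·507 + 338; 507 = 1·338 + 169; 338 = 2·169 + 0. gcd = 169; 2028 mod 169 = 0. Yes.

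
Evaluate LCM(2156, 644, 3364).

lcm(2156, 644) = 2156·644/gcd = 1388464/28 = 49588
lcm(49588, 3364) = 49588·3364/gcd = 166814032/4 = 41703508

41703508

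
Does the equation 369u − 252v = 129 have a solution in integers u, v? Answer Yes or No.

gcd(369, 252): 369 = 1·252 + 117; 252 = 2·117 + 18; 117 = 6·18 + 9; 18 = 2·9 + 0 → 9
9 does not divide 129, so a solution does not exist.

No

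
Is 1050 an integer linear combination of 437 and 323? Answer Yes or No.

gcd(437, 323): 437 = 1·323 + 114; 323 = 2·114 + 95; 114 = 1·95 + 19; 95 = 5·19 + 0 → 19
19 does not divide 1050, so a solution does not exist.

No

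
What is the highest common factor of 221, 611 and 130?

13

221 = 13 · 17; 611 = 13 · 47; 130 = 2 · 5 · 13
gcd takes min exponent of each prime: 13 = 13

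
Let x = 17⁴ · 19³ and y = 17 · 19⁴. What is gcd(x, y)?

min exponent per shared prime: 17 · 19³ = 116603

116603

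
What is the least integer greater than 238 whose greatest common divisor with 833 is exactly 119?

833 = 119·7. Any a with gcd(a, 833) = 119 is a multiple of 119, say 119s, with s coprime to 7.
Need s > 238/119, so s ≥ 3. First s ≥ 3 with gcd(s, 7) = 1 is s = 3. Thus a = 119·3 = 357.

357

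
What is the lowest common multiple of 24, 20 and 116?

3480

lcm(24, 20) = 24·20/gcd = 480/4 = 120
lcm(120, 116) = 120·116/gcd = 13920/4 = 3480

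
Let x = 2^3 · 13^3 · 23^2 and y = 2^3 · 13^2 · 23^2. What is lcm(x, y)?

9297704

max exponent per prime: 2^3 · 13^3 · 23^2 = 9297704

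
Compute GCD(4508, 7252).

196

Euclid: 7252 = 1·4508 + 2744; 4508 = 1·2744 + 1764; 2744 = 1·1764 + 980; 1764 = 1·980 + 784; 980 = 1·784 + 196; 784 = 4·196 + 0. Last nonzero remainder: 196.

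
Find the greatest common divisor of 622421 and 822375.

17

Euclid: 822375 = 1·622421 + 199954; 622421 = 3·199954 + 22559; 199954 = 8·22559 + 19482; 22559 = 1·19482 + 3077; 19482 = 6·3077 + 1020; 3077 = 3·1020 + 17; 1020 = 60·17 + 0. Last nonzero remainder: 17.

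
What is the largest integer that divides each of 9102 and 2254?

2

Euclid: 9102 = 4·2254 + 86; 2254 = 26·86 + 18; 86 = 4·18 + 14; 18 = 1·14 + 4; 14 = 3·4 + 2; 4 = 2·2 + 0. Last nonzero remainder: 2.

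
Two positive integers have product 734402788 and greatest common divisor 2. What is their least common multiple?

Since gcd(a,b)·lcm(a,b) = ab, lcm = 734402788/2 = 367201394.

367201394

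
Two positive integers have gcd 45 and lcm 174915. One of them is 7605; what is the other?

1035

m·n = gcd·lcm = 45·174915 = 7871175, so n = 7871175/7605 = 1035.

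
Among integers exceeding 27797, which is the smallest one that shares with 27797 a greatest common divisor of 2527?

30324

27797 = 2527·11. Any m with gcd(m, 27797) = 2527 is a multiple of 2527, say 2527s, with s coprime to 11.
Need s > 27797/2527, so s ≥ 12. First s ≥ 12 with gcd(s, 11) = 1 is s = 12. Thus m = 2527·12 = 30324.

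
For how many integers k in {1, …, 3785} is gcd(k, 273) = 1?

1998

Prime factors of 273: 3, 7, 13. Count integers ≤ 3785 divisible by none of them.
By inclusion–exclusion: 3785 − ⌊3785/3⌋ − ⌊3785/7⌋ − ⌊3785/13⌋ + ⌊3785/21⌋ + ⌊3785/39⌋ + ⌊3785/91⌋ − ⌊3785/273⌋ = 1998.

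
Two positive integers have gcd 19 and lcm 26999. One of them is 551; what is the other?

p·q = gcd·lcm = 19·26999 = 512981, so q = 512981/551 = 931.

931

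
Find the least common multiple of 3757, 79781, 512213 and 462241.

1977230792849

3757 = 13 · 17²; 79781 = 13 · 17 · 19²; 512213 = 13 · 31² · 41; 462241 = 13 · 31² · 37
lcm takes max exponent of each prime: 13 · 17² · 19² · 31² · 37 · 41 = 1977230792849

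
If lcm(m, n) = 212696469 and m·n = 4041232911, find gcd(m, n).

19

gcd·lcm = product, so gcd = 4041232911/212696469 = 19.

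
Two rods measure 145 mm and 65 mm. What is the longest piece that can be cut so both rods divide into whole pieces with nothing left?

145 = 5 · 29
65 = 5 · 13
Common: 5 = 5

5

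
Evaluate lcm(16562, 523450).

4334689450

gcd first: 523450 = 31·16562 + 10028; 16562 = 1·10028 + 6534; 10028 = 1·6534 + 3494; 6534 = 1·3494 + 3040; 3494 = 1·3040 + 454; 3040 = 6·454 + 316; 454 = 1·316 + 138; 316 = 2·138 + 40; 138 = 3·40 + 18; 40 = 2·18 + 4; 18 = 4·4 + 2; 4 = 2·2 + 0 → gcd = 2
lcm = 16562·523450/gcd = 8669378900/2 = 4334689450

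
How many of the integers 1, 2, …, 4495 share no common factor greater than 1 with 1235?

3146

Prime factors of 1235: 5, 13, 19. Count integers ≤ 4495 divisible by none of them.
By inclusion–exclusion: 4495 − ⌊4495/5⌋ − ⌊4495/13⌋ − ⌊4495/19⌋ + ⌊4495/65⌋ + ⌊4495/95⌋ + ⌊4495/247⌋ − ⌊4495/1235⌋ = 3146.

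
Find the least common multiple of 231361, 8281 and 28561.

1915900441

231361 = 13² · 37²; 8281 = 7² · 13²; 28561 = 13⁴
lcm takes max exponent of each prime: 7² · 13⁴ · 37² = 1915900441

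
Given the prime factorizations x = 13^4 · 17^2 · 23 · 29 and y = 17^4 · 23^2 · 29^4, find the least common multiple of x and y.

892517537182120369

max exponent per prime: 13^4 · 17^4 · 23^2 · 29^4 = 892517537182120369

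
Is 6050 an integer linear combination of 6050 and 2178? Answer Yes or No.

By Bézout, 6050x − 2178y = 6050 has integer solutions iff gcd(6050, 2178) | 6050.
Euclid: 6050 = 2·2178 + 1694; 2178 = 1·1694 + 484; 1694 = 3·484 + 242; 484 = 2·242 + 0. gcd = 242; 6050 mod 242 = 0. Yes.

Yes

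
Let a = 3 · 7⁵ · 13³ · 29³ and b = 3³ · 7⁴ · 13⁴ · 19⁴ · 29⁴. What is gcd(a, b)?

min exponent per shared prime: 3 · 7⁴ · 13³ · 29³ = 385955705499

385955705499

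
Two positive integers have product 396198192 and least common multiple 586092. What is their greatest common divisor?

gcd·lcm = product, so gcd = 396198192/586092 = 676.

676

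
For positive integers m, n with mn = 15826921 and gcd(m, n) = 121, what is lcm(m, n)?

130801

gcd·lcm = product, so lcm = 15826921/121 = 130801.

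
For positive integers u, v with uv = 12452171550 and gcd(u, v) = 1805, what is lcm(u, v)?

6898710

For any two positive integers, gcd × lcm equals their product. Hence lcm = 12452171550 / 1805 = 6898710.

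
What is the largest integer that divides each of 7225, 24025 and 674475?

gcd(7225, 24025): 24025 = 3·7225 + 2350; 7225 = 3·2350 + 175; 2350 = 13·175 + 75; 175 = 2·75 + 25; 75 = 3·25 + 0 → 25
gcd(25, 674475): 674475 = 26979·25 + 0 → 25

25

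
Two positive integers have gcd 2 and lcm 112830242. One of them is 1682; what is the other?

134162

u·v = gcd·lcm = 2·112830242 = 225660484, so v = 225660484/1682 = 134162.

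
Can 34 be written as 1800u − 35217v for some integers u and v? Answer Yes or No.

gcd(1800, 35217): 35217 = 19·1800 + 1017; 1800 = 1·1017 + 783; 1017 = 1·783 + 234; 783 = 3·234 + 81; 234 = 2·81 + 72; 81 = 1·72 + 9; 72 = 8·9 + 0 → 9
9 does not divide 34, so a solution does not exist.

No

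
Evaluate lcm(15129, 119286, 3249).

lcm(15129, 119286) = 15129·119286/gcd = 1804677894/9 = 200519766
lcm(200519766, 3249) = 200519766·3249/gcd = 651488719734/9 = 72387635526

72387635526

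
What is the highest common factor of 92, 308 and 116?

gcd(92, 308): 308 = 3·92 + 32; 92 = 2·32 + 28; 32 = 1·28 + 4; 28 = 7·4 + 0 → 4
gcd(4, 116): 116 = 29·4 + 0 → 4

4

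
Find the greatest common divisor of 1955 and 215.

5

Euclid: 1955 = 9·215 + 20; 215 = 10·20 + 15; 20 = 1·15 + 5; 15 = 3·5 + 0. Last nonzero remainder: 5.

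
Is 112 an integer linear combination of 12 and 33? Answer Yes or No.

gcd(12, 33): 33 = 2·12 + 9; 12 = 1·9 + 3; 9 = 3·3 + 0 → 3
3 does not divide 112, so a solution does not exist.

No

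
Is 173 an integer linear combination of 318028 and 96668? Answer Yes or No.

No

By Bézout, 318028u − 96668v = 173 has integer solutions iff gcd(318028, 96668) | 173.
Euclid: 318028 = 3·96668 + 28024; 96668 = 3·28024 + 12596; 28024 = 2·12596 + 2832; 12596 = 4·2832 + 1268; 2832 = 2·1268 + 296; 1268 = 4·296 + 84; 296 = 3·84 + 44; 84 = 1·44 + 40; 44 = 1·40 + 4; 40 = 10·4 + 0. gcd = 4; 173 mod 4 = 1. No.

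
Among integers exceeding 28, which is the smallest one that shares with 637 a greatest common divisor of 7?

35

gcd(x, 637) = 7 forces 7 | x; write x = 7s. Then gcd(7s, 7·91) = 7·gcd(s, 91), so need gcd(s, 91) = 1.
7s > 28 gives s ≥ 5. The least s ≥ 5 coprime to 91 is 5, so x = 7·5 = 35.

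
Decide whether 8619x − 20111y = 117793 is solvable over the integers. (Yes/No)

Yes

By Bézout, 8619x − 20111y = 117793 has integer solutions iff gcd(8619, 20111) | 117793.
Euclid: 20111 = 2·8619 + 2873; 8619 = 3·2873 + 0. gcd = 2873; 117793 mod 2873 = 0. Yes.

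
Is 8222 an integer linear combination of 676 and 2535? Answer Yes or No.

gcd(676, 2535): 2535 = 3·676 + 507; 676 = 1·507 + 169; 507 = 3·169 + 0 → 169
169 does not divide 8222, so a solution does not exist.

No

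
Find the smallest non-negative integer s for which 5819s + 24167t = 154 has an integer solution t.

1030

Euclid: 24167 = 4·5819 + 891; 5819 = 6·891 + 473; 891 = 1·473 + 418; 473 = 1·418 + 55; 418 = 7·55 + 33; 55 = 1·33 + 22; 33 = 1·22 + 11; 22 = 2·11 + 0 → gcd = 11; 154 = 11·14.
Back-substitution yields 5819·(-868) + 24167·(209) = 11, so one solution is s = -868·14 = -12152, t = 209·14 = 2926.
Solutions in s differ by 24167/11 = 2197; the one in [0, 2197) is -12152 mod 2197 = 1030.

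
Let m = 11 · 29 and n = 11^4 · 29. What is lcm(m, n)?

max exponent per prime: 11^4 · 29 = 424589

424589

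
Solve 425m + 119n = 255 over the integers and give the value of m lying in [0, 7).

2

Euclid: 425 = 3·119 + 68; 119 = 1·68 + 51; 68 = 1·51 + 17; 51 = 3·17 + 0 → gcd = 17; 255 = 17·15.
Back-substitution yields 425·(2) + 119·(-7) = 17, so one solution is m = 2·15 = 30, n = -7·15 = -105.
Solutions in m differ by 119/17 = 7; the one in [0, 7) is 30 mod 7 = 2.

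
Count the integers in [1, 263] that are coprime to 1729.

Prime factors of 1729: 7, 13, 19. Count integers ≤ 263 divisible by none of them.
By inclusion–exclusion: 263 − ⌊263/7⌋ − ⌊263/13⌋ − ⌊263/19⌋ + ⌊263/91⌋ + ⌊263/133⌋ + ⌊263/247⌋ − ⌊263/1729⌋ = 197.

197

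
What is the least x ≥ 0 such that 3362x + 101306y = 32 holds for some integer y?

3405

gcd(3362, 101306) = 2 (Euclid: 101306 = 30·3362 + 446; 3362 = 7·446 + 240; 446 = 1·240 + 206; 240 = 1·206 + 34; 206 = 6·34 + 2; 34 = 17·2 + 0), and 2 | 32.
Extended Euclid: 3362·(-2953) + 101306·(98) = 2. Scale by 16: x₀ = -47248.
General solution x = x₀ + 50653t; reducing mod 50653 gives x = 3405 (and y = -113).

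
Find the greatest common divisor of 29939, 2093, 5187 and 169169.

91

29939 = 7² · 13 · 47; 2093 = 7 · 13 · 23; 5187 = 3 · 7 · 13 · 19; 169169 = 7 · 11 · 13³
gcd takes min exponent of each prime: 7 · 13 = 91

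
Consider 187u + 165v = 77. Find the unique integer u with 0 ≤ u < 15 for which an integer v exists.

gcd(187, 165) = 11 (Euclid: 187 = 1·165 + 22; 165 = 7·22 + 11; 22 = 2·11 + 0), and 11 | 77.
Extended Euclid: 187·(-7) + 165·(8) = 11. Scale by 7: u₀ = -49.
General solution u = u₀ + 15t; reducing mod 15 gives u = 11 (and v = -12).

11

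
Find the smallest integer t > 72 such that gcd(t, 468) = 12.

468 = 12·39. Any t with gcd(t, 468) = 12 is a multiple of 12, say 12s, with s coprime to 39.
Need s > 72/12, so s ≥ 7. First s ≥ 7 with gcd(s, 39) = 1 is s = 7. Thus t = 12·7 = 84.

84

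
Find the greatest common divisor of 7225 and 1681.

Euclid: 7225 = 4·1681 + 501; 1681 = 3·501 + 178; 501 = 2·178 + 145; 178 = 1·145 + 33; 145 = 4·33 + 13; 33 = 2·13 + 7; 13 = 1·7 + 6; 7 = 1·6 + 1; 6 = 6·1 + 0. Last nonzero remainder: 1.

1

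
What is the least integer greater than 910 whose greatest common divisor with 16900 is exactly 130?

gcd(t, 16900) = 130 forces 130 | t; write t = 130s. Then gcd(130s, 130·130) = 130·gcd(s, 130), so need gcd(s, 130) = 1.
130s > 910 gives s ≥ 8. The least s ≥ 8 coprime to 130 is 9, so t = 130·9 = 1170.

1170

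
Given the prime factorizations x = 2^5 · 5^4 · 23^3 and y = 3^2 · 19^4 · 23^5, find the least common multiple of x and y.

max exponent per prime: 2^5 · 3^2 · 5^4 · 19^4 · 23^5 = 150982318098540000

150982318098540000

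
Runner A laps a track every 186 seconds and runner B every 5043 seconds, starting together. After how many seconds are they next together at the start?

gcd first: 5043 = 27·186 + 21; 186 = 8·21 + 18; 21 = 1·18 + 3; 18 = 6·3 + 0 → gcd = 3
lcm = 186·5043/gcd = 937998/3 = 312666

312666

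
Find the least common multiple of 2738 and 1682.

gcd first: 2738 = 1·1682 + 1056; 1682 = 1·1056 + 626; 1056 = 1·626 + 430; 626 = 1·430 + 196; 430 = 2·196 + 38; 196 = 5·38 + 6; 38 = 6·6 + 2; 6 = 3·2 + 0 → gcd = 2
lcm = 2738·1682/gcd = 4605316/2 = 2302658

2302658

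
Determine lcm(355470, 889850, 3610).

lcm(355470, 889850) = 355470·889850/gcd = 316314979500/10 = 31631497950
lcm(31631497950, 3610) = 31631497950·3610/gcd = 114189707599500/10 = 11418970759950

11418970759950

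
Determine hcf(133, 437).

19

Euclid: 437 = 3·133 + 38; 133 = 3·38 + 19; 38 = 2·19 + 0. Last nonzero remainder: 19.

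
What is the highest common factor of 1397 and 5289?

1

Euclid: 5289 = 3·1397 + 1098; 1397 = 1·1098 + 299; 1098 = 3·299 + 201; 299 = 1·201 + 98; 201 = 2·98 + 5; 98 = 19·5 + 3; 5 = 1·3 + 2; 3 = 1·2 + 1; 2 = 2·1 + 0. Last nonzero remainder: 1.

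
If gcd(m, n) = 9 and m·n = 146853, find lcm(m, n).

16317

For any two positive integers, gcd × lcm equals their product. Hence lcm = 146853 / 9 = 16317.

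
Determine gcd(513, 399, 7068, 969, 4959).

57

gcd(513, 399): 513 = 1·399 + 114; 399 = 3·114 + 57; 114 = 2·57 + 0 → 57
gcd(57, 7068): 7068 = 124·57 + 0 → 57
gcd(57, 969): 969 = 17·57 + 0 → 57
gcd(57, 4959): 4959 = 87·57 + 0 → 57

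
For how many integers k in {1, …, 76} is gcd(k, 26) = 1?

35

Prime factors of 26: 2, 13. Count integers ≤ 76 divisible by none of them.
By inclusion–exclusion: 76 − ⌊76/2⌋ − ⌊76/13⌋ + ⌊76/26⌋ = 35.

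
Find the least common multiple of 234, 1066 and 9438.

234 = 2 · 3² · 13; 1066 = 2 · 13 · 41; 9438 = 2 · 3 · 11² · 13
lcm takes max exponent of each prime: 2 · 3² · 11² · 13 · 41 = 1160874

1160874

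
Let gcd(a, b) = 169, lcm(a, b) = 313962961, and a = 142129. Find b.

a·b = gcd·lcm = 169·313962961 = 53059740409, so b = 53059740409/142129 = 373321.

373321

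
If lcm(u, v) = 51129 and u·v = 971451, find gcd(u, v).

From gcd × lcm = uv: gcd = 971451 / 51129 = 19.

19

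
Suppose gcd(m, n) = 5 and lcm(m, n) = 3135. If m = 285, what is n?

55

Using mn = gcd(m,n)·lcm(m,n) = 5·3135 = 15675, we get n = 15675/285 = 55.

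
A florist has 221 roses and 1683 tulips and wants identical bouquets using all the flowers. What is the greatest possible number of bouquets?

Euclid: 1683 = 7·221 + 136; 221 = 1·136 + 85; 136 = 1·85 + 51; 85 = 1·51 + 34; 51 = 1·34 + 17; 34 = 2·17 + 0. Last nonzero remainder: 17.

17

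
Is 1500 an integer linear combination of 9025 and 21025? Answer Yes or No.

Yes

gcd(9025, 21025): 21025 = 2·9025 + 2975; 9025 = 3·2975 + 100; 2975 = 29·100 + 75; 100 = 1·75 + 25; 75 = 3·25 + 0 → 25
25 divides 1500, so a solution exists.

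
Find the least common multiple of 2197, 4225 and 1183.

2197 = 13³; 4225 = 5² · 13²; 1183 = 7 · 13²
lcm takes max exponent of each prime: 5² · 7 · 13³ = 384475

384475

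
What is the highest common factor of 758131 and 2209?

1

Euclid: 758131 = 343·2209 + 444; 2209 = 4·444 + 433; 444 = 1·433 + 11; 433 = 39·11 + 4; 11 = 2·4 + 3; 4 = 1·3 + 1; 3 = 3·1 + 0. Last nonzero remainder: 1.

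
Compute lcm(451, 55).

451 = 11 · 41; 55 = 5 · 11
max exponents: 5 · 11 · 41 = 2255

2255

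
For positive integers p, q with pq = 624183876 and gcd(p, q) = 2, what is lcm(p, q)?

gcd·lcm = product, so lcm = 624183876/2 = 312091938.

312091938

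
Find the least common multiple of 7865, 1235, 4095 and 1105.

7865 = 5 · 11² · 13; 1235 = 5 · 13 · 19; 4095 = 3² · 5 · 7 · 13; 1105 = 5 · 13 · 17
lcm takes max exponent of each prime: 3² · 5 · 7 · 11² · 13 · 17 · 19 = 160044885

160044885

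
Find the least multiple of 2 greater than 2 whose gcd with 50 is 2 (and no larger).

gcd(a, 50) = 2 forces 2 | a; write a = 2s. Then gcd(2s, 2·25) = 2·gcd(s, 25), so need gcd(s, 25) = 1.
2s > 2 gives s ≥ 2. The least s ≥ 2 coprime to 25 is 2, so a = 2·2 = 4.

4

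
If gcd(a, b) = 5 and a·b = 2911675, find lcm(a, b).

582335

Since gcd(a,b)·lcm(a,b) = ab, lcm = 2911675/5 = 582335.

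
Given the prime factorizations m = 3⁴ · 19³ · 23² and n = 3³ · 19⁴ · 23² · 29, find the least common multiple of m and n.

max exponent per prime: 3⁴ · 19⁴ · 23² · 29 = 161939611341

161939611341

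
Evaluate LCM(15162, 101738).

110182254

gcd first: 101738 = 6·15162 + 10766; 15162 = 1·10766 + 4396; 10766 = 2·4396 + 1974; 4396 = 2·1974 + 448; 1974 = 4·448 + 182; 448 = 2·182 + 84; 182 = 2·84 + 14; 84 = 6·14 + 0 → gcd = 14
lcm = 15162·101738/gcd = 1542551556/14 = 110182254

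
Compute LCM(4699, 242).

4699 = 37 · 127; 242 = 2 · 11²
max exponents: 2 · 11² · 37 · 127 = 1137158

1137158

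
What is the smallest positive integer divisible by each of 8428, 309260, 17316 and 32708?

8428 = 2² · 7² · 43; 309260 = 2² · 5 · 7 · 47²; 17316 = 2² · 3² · 13 · 37; 32708 = 2² · 13 · 17 · 37
lcm takes max exponent of each prime: 2² · 3² · 5 · 7² · 13 · 17 · 37 · 43 · 47² = 6850570725180

6850570725180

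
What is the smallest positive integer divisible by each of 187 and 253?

4301

187 = 11 · 17; 253 = 11 · 23
max exponents: 11 · 17 · 23 = 4301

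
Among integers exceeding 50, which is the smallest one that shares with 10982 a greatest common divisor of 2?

10982 = 2·5491. Any t with gcd(t, 10982) = 2 is a multiple of 2, say 2s, with s coprime to 5491.
Need s > 50/2, so s ≥ 26. First s ≥ 26 with gcd(s, 5491) = 1 is s = 26. Thus t = 2·26 = 52.

52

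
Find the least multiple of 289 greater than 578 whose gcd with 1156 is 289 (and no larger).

867

Multiples of 289 above 578: 289·3, 289·4, … . Need the cofactor coprime to 1156/289 = 4.
Checking s = 3, 4, … the first with gcd(s, 4) = 1 is s = 3, giving 867.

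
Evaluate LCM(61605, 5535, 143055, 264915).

lcm(61605, 5535) = 61605·5535/gcd = 340983675/45 = 7577415
lcm(7577415, 143055) = 7577415·143055/gcd = 1083987102825/45 = 24088602285
lcm(24088602285, 264915) = 24088602285·264915/gcd = 6381432074330775/45 = 141809601651795

141809601651795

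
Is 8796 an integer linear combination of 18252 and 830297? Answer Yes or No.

No

gcd(18252, 830297): 830297 = 45·18252 + 8957; 18252 = 2·8957 + 338; 8957 = 26·338 + 169; 338 = 2·169 + 0 → 169
169 does not divide 8796, so a solution does not exist.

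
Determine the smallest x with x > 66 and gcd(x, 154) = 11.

99

Multiples of 11 above 66: 11·7, 11·8, … . Need the cofactor coprime to 154/11 = 14.
Checking s = 7, 8, … the first with gcd(s, 14) = 1 is s = 9, giving 99.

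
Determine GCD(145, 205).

5

Euclid: 205 = 1·145 + 60; 145 = 2·60 + 25; 60 = 2·25 + 10; 25 = 2·10 + 5; 10 = 2·5 + 0. Last nonzero remainder: 5.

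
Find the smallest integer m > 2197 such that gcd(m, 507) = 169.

2366

gcd(m, 507) = 169 forces 169 | m; write m = 169s. Then gcd(169s, 169·3) = 169·gcd(s, 3), so need gcd(s, 3) = 1.
169s > 2197 gives s ≥ 14. The least s ≥ 14 coprime to 3 is 14, so m = 169·14 = 2366.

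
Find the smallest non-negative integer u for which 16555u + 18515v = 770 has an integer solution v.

Reduce mod 18515: 16555u ≡ 770 (mod 18515). With g = gcd(16555, 18515) = 35 dividing 770, divide through: 473u ≡ 22 (mod 529).
Since gcd(473, 529) = 1, u ≡ 22·(473)⁻¹ ≡ 283 (mod 529). Smallest non-negative: 283.

283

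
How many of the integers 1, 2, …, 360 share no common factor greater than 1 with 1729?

270

Prime factors of 1729: 7, 13, 19. Count integers ≤ 360 divisible by none of them.
By inclusion–exclusion: 360 − ⌊360/7⌋ − ⌊360/13⌋ − ⌊360/19⌋ + ⌊360/91⌋ + ⌊360/133⌋ + ⌊360/247⌋ − ⌊360/1729⌋ = 270.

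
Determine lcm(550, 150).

gcd first: 550 = 3·150 + 100; 150 = 1·100 + 50; 100 = 2·50 + 0 → gcd = 50
lcm = 550·150/gcd = 82500/50 = 1650

1650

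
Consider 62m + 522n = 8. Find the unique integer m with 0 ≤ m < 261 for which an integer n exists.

Euclid: 522 = 8·62 + 26; 62 = 2·26 + 10; 26 = 2·10 + 6; 10 = 1·6 + 4; 6 = 1·4 + 2; 4 = 2·2 + 0 → gcd = 2; 8 = 2·4.
Back-substitution yields 62·(-101) + 522·(12) = 2, so one solution is m = -101·4 = -404, n = 12·4 = 48.
Solutions in m differ by 522/2 = 261; the one in [0, 261) is -404 mod 261 = 118.

118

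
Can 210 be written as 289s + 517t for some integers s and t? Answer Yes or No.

Yes

By Bézout, 289s + 517t = 210 has integer solutions iff gcd(289, 517) | 210.
Euclid: 517 = 1·289 + 228; 289 = 1·228 + 61; 228 = 3·61 + 45; 61 = 1·45 + 16; 45 = 2·16 + 13; 16 = 1·13 + 3; 13 = 4·3 + 1; 3 = 3·1 + 0. gcd = 1; 210 mod 1 = 0. Yes.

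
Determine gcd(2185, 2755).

2185 = 5 · 19 · 23
2755 = 5 · 19 · 29
Common: 5 · 19 = 95

95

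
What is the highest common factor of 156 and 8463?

Euclid: 8463 = 54·156 + 39; 156 = 4·39 + 0. Last nonzero remainder: 39.

39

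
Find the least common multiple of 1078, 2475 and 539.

lcm(1078, 2475) = 1078·2475/gcd = 2668050/11 = 242550
lcm(242550, 539) = 242550·539/gcd = 130734450/539 = 242550

242550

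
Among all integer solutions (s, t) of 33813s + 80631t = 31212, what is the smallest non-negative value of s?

Euclid: 80631 = 2·33813 + 13005; 33813 = 2·13005 + 7803; 13005 = 1·7803 + 5202; 7803 = 1·5202 + 2601; 5202 = 2·2601 + 0 → gcd = 2601; 31212 = 2601·12.
Back-substitution yields 33813·(12) + 80631·(-5) = 2601, so one solution is s = 12·12 = 144, t = -5·12 = -60.
Solutions in s differ by 80631/2601 = 31; the one in [0, 31) is 144 mod 31 = 20.

20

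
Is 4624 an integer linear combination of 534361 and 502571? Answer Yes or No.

Yes

gcd(534361, 502571): 534361 = 1·502571 + 31790; 502571 = 15·31790 + 25721; 31790 = 1·25721 + 6069; 25721 = 4·6069 + 1445; 6069 = 4·1445 + 289; 1445 = 5·289 + 0 → 289
289 divides 4624, so a solution exists.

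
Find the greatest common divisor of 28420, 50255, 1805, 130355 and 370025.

5

gcd(28420, 50255): 50255 = 1·28420 + 21835; 28420 = 1·21835 + 6585; 21835 = 3·6585 + 2080; 6585 = 3·2080 + 345; 2080 = 6·345 + 10; 345 = 34·10 + 5; 10 = 2·5 + 0 → 5
gcd(5, 1805): 1805 = 361·5 + 0 → 5
gcd(5, 130355): 130355 = 26071·5 + 0 → 5
gcd(5, 370025): 370025 = 74005·5 + 0 → 5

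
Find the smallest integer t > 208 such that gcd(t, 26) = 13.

221

Multiples of 13 above 208: 13·17, 13·18, … . Need the cofactor coprime to 26/13 = 2.
Checking s = 17, 18, … the first with gcd(s, 2) = 1 is s = 17, giving 221.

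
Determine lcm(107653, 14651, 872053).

107653 = 7² · 13³; 14651 = 7² · 13 · 23; 872053 = 7² · 13 · 37²
lcm takes max exponent of each prime: 7² · 13³ · 23 · 37² = 3389670011

3389670011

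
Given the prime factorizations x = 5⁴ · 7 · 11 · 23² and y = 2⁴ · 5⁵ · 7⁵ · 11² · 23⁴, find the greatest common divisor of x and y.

25458125

min exponent per shared prime: 5⁴ · 7 · 11 · 23² = 25458125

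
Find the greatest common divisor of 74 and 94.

2

Euclid: 94 = 1·74 + 20; 74 = 3·20 + 14; 20 = 1·14 + 6; 14 = 2·6 + 2; 6 = 3·2 + 0. Last nonzero remainder: 2.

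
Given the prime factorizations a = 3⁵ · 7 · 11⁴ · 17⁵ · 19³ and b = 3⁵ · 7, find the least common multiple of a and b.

max exponent per prime: 3⁵ · 7 · 11⁴ · 17⁵ · 19³ = 242538375285866583

242538375285866583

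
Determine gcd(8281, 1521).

169

Euclid: 8281 = 5·1521 + 676; 1521 = 2·676 + 169; 676 = 4·169 + 0. Last nonzero remainder: 169.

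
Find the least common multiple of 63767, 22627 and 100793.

34370413

63767 = 11² · 17 · 31; 22627 = 11³ · 17; 100793 = 7² · 11² · 17
lcm takes max exponent of each prime: 7² · 11³ · 17 · 31 = 34370413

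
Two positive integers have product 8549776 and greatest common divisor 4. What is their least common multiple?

2137444

Since gcd(p,q)·lcm(p,q) = pq, lcm = 8549776/4 = 2137444.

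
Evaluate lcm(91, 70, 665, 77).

190190

lcm(91, 70) = 91·70/gcd = 6370/7 = 910
lcm(910, 665) = 910·665/gcd = 605150/35 = 17290
lcm(17290, 77) = 17290·77/gcd = 1331330/7 = 190190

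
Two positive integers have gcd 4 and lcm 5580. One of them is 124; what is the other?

180

m·n = gcd·lcm = 4·5580 = 22320, so n = 22320/124 = 180.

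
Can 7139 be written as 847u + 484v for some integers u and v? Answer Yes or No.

Yes

gcd(847, 484): 847 = 1·484 + 363; 484 = 1·363 + 121; 363 = 3·121 + 0 → 121
121 divides 7139, so a solution exists.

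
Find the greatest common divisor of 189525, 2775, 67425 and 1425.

75

189525 = 3 · 5² · 7 · 19²; 2775 = 3 · 5² · 37; 67425 = 3 · 5² · 29 · 31; 1425 = 3 · 5² · 19
gcd takes min exponent of each prime: 3 · 5² = 75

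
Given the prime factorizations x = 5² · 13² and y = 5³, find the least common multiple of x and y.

max exponent per prime: 5³ · 13² = 21125

21125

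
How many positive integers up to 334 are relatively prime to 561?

Prime factors of 561: 3, 11, 17. Count integers ≤ 334 divisible by none of them.
By inclusion–exclusion: 334 − ⌊334/3⌋ − ⌊334/11⌋ − ⌊334/17⌋ + ⌊334/33⌋ + ⌊334/51⌋ + ⌊334/187⌋ − ⌊334/561⌋ = 191.

191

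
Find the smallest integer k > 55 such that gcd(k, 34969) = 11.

66

34969 = 11·3179. Any k with gcd(k, 34969) = 11 is a multiple of 11, say 11s, with s coprime to 3179.
Need s > 55/11, so s ≥ 6. First s ≥ 6 with gcd(s, 3179) = 1 is s = 6. Thus k = 11·6 = 66.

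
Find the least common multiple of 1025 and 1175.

48175

gcd first: 1175 = 1·1025 + 150; 1025 = 6·150 + 125; 150 = 1·125 + 25; 125 = 5·25 + 0 → gcd = 25
lcm = 1025·1175/gcd = 1204375/25 = 48175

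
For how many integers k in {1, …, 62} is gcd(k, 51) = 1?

Prime factors of 51: 3, 17. Count integers ≤ 62 divisible by none of them.
By inclusion–exclusion: 62 − ⌊62/3⌋ − ⌊62/17⌋ + ⌊62/51⌋ = 40.

40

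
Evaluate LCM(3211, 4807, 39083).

lcm(3211, 4807) = 3211·4807/gcd = 15435277/19 = 812383
lcm(812383, 39083) = 812383·39083/gcd = 31750364789/209 = 151915621

151915621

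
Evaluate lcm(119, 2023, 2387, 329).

32422621

119 = 7 · 17; 2023 = 7 · 17²; 2387 = 7 · 11 · 31; 329 = 7 · 47
lcm takes max exponent of each prime: 7 · 11 · 17² · 31 · 47 = 32422621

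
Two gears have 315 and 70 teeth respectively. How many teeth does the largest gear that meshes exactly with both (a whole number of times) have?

35

315 = 3² · 5 · 7
70 = 2 · 5 · 7
Common: 5 · 7 = 35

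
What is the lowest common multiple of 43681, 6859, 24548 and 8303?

43681 = 11² · 19²; 6859 = 19³; 24548 = 2² · 17 · 19²; 8303 = 19² · 23
lcm takes max exponent of each prime: 2² · 11² · 17 · 19³ · 23 = 1298024596

1298024596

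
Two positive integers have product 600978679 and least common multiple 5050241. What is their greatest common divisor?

From gcd × lcm = pq: gcd = 600978679 / 5050241 = 119.

119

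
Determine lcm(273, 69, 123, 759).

273 = 3 · 7 · 13; 69 = 3 · 23; 123 = 3 · 41; 759 = 3 · 11 · 23
lcm takes max exponent of each prime: 3 · 7 · 11 · 13 · 23 · 41 = 2831829

2831829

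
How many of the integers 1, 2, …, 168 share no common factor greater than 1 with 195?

195 = 3·5·13. Inclusion–exclusion on these primes:
168 − ⌊168/3⌋ − ⌊168/5⌋ − ⌊168/13⌋ + ⌊168/15⌋ + ⌊168/39⌋ + ⌊168/65⌋ − ⌊168/195⌋ = 84

84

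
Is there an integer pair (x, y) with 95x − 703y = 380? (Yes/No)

By Bézout, 95x − 703y = 380 has integer solutions iff gcd(95, 703) | 380.
Euclid: 703 = 7·95 + 38; 95 = 2·38 + 19; 38 = 2·19 + 0. gcd = 19; 380 mod 19 = 0. Yes.

Yes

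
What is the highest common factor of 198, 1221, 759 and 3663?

gcd(198, 1221): 1221 = 6·198 + 33; 198 = 6·33 + 0 → 33
gcd(33, 759): 759 = 23·33 + 0 → 33
gcd(33, 3663): 3663 = 111·33 + 0 → 33

33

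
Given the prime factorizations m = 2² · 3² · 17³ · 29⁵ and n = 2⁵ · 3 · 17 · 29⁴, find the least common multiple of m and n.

29022127210656

max exponent per prime: 2⁵ · 3² · 17³ · 29⁵ = 29022127210656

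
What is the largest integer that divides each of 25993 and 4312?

25993 = 11 · 17 · 139
4312 = 2³ · 7² · 11
Common: 11 = 11

11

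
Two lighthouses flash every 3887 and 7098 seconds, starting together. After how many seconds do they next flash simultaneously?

163254

gcd first: 7098 = 1·3887 + 3211; 3887 = 1·3211 + 676; 3211 = 4·676 + 507; 676 = 1·507 + 169; 507 = 3·169 + 0 → gcd = 169
lcm = 3887·7098/gcd = 27589926/169 = 163254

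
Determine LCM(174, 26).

174 = 2 · 3 · 29; 26 = 2 · 13
max exponents: 2 · 3 · 13 · 29 = 2262

2262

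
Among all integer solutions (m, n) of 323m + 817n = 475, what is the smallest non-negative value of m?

4

Reduce mod 817: 323m ≡ 475 (mod 817). With g = gcd(323, 817) = 19 dividing 475, divide through: 17m ≡ 25 (mod 43).
Since gcd(17, 43) = 1, m ≡ 25·(17)⁻¹ ≡ 4 (mod 43). Smallest non-negative: 4.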